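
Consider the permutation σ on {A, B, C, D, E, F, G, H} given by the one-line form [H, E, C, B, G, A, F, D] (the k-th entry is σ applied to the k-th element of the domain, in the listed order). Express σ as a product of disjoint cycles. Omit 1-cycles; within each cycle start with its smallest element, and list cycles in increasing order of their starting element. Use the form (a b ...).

Iterating σ from A gives A → H → D → B → E → G → F → A; that is the 7-cycle (A H D B E G F).
Continuing from each remaining unvisited element yields (A H D B E G F).

(A H D B E G F)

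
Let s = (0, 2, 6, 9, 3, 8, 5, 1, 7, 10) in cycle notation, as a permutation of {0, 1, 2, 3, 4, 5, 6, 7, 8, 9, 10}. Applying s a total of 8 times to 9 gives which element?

2

9 lies in the 10-cycle (0, 2, 6, 9, 3, 8, 5, 1, 7, 10).
Advancing 8 steps from 9: 9 → 3 → 8 → 5 → 1 → 7 → 10 → 0 → 2.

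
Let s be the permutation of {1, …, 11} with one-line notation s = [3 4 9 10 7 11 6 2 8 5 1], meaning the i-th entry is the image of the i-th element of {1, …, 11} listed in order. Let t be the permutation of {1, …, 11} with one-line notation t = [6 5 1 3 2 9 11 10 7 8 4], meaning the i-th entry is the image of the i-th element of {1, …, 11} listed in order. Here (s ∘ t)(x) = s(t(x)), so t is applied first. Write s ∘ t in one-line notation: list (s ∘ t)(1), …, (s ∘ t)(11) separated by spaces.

(s ∘ t)(x) = s(t(x)). Computing each image: s(t(1)) = s(6) = 11, s(t(2)) = s(5) = 7, s(t(3)) = s(1) = 3, s(t(4)) = s(3) = 9, s(t(5)) = s(2) = 4, s(t(6)) = s(9) = 8, s(t(7)) = s(11) = 1, s(t(8)) = s(10) = 5, s(t(9)) = s(7) = 6, s(t(10)) = s(8) = 2, s(t(11)) = s(4) = 10.
Hence s ∘ t = [11 7 3 9 4 8 1 5 6 2 10].

11 7 3 9 4 8 1 5 6 2 10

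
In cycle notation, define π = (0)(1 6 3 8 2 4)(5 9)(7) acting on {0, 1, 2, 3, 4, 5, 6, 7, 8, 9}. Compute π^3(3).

4

3 lies in the 6-cycle (1 6 3 8 2 4).
Stepping 3 places around the cycle: 3 → 8 → 2 → 4.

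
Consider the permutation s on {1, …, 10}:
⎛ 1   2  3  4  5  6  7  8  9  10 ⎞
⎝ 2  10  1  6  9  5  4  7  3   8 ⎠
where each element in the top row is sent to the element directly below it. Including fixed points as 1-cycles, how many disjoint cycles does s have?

1

The cycle decomposition is (1, 2, 10, 8, 7, 4, 6, 5, 9, 3), which has 1 cycle (counting 1-cycles).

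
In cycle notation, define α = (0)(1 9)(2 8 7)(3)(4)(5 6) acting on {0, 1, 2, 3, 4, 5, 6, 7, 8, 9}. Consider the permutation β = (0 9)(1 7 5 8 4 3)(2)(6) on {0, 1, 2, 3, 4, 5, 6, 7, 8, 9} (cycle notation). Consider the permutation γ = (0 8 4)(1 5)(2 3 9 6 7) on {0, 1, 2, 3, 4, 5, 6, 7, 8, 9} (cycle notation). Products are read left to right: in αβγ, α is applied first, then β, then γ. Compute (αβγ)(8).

1

Apply the permutations in order: α(8) = 7, then β(7) = 5, then γ(5) = 1. So (αβγ)(8) = 1.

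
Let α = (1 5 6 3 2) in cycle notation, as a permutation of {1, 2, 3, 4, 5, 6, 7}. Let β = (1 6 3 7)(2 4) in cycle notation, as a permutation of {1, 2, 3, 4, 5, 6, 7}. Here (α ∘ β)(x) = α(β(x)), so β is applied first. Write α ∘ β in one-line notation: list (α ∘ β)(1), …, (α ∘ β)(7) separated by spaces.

3 4 7 1 6 2 5

For each element, apply β then α: 1 → 6 → 3; 2 → 4 → 4; 3 → 7 → 7; 4 → 2 → 1; 5 → 5 → 6; 6 → 3 → 2; 7 → 1 → 5.
Collecting the images, α ∘ β = [3 4 7 1 6 2 5].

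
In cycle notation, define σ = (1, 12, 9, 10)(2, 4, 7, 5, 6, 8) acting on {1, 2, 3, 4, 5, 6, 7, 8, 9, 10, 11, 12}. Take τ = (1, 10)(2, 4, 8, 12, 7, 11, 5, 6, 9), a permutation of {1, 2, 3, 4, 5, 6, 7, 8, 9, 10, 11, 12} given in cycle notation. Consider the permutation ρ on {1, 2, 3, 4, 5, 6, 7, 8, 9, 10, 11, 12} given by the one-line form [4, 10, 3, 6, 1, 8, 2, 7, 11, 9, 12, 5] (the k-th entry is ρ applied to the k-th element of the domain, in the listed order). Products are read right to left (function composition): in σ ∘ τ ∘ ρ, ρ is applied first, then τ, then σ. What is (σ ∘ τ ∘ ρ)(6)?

9

Chase 6: ρ(6) = 8; τ(8) = 12; σ(12) = 9. Hence (σ ∘ τ ∘ ρ)(6) = 9.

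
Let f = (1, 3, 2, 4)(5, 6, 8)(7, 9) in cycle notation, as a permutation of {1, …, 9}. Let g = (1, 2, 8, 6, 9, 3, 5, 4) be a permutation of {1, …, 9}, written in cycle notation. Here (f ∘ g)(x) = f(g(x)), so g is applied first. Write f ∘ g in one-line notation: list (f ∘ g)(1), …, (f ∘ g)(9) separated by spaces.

(f ∘ g)(x) = f(g(x)). Computing each image: f(g(1)) = f(2) = 4, f(g(2)) = f(8) = 5, f(g(3)) = f(5) = 6, f(g(4)) = f(1) = 3, f(g(5)) = f(4) = 1, f(g(6)) = f(9) = 7, f(g(7)) = f(7) = 9, f(g(8)) = f(6) = 8, f(g(9)) = f(3) = 2.
Hence f ∘ g = [4 5 6 3 1 7 9 8 2].

4 5 6 3 1 7 9 8 2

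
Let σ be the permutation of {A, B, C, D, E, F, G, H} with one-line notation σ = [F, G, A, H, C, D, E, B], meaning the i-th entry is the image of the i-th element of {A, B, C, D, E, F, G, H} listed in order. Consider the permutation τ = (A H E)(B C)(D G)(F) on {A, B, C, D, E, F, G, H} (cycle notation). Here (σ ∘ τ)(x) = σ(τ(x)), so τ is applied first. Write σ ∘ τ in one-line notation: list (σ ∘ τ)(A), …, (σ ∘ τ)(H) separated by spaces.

B A G E F D H C

Chase each element through τ then σ: A → H → B; B → C → A; C → B → G; D → G → E; E → A → F; F → F → D; G → D → H; H → E → C.
Collecting the images, σ ∘ τ = [B A G E F D H C].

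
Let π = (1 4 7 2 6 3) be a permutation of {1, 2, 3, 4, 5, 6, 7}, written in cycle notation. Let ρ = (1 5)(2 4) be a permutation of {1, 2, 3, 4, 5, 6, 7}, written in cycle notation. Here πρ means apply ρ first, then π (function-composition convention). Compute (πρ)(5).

4

ρ(5) = 1, then π(1) = 4; composing gives (πρ)(5) = 4.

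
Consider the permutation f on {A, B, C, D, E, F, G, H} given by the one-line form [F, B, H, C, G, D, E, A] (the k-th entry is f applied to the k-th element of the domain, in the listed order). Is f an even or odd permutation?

In disjoint-cycle form the cycle lengths are 5, 2, 1.
A cycle is odd iff its length is even; f has 1 even-length cycle, so sgn(f) = (−1)^1 and f is odd.

odd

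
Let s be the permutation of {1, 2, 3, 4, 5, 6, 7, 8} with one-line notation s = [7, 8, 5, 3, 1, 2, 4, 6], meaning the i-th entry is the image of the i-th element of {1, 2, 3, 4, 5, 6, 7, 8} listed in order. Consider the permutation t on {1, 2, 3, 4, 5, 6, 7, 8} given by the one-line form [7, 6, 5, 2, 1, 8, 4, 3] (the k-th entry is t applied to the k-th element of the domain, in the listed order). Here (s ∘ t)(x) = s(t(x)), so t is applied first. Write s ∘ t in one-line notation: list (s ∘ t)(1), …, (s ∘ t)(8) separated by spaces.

Chase each element through t then s: 1 → 7 → 4; 2 → 6 → 2; 3 → 5 → 1; 4 → 2 → 8; 5 → 1 → 7; 6 → 8 → 6; 7 → 4 → 3; 8 → 3 → 5.
So s ∘ t in one-line form is 4 2 1 8 7 6 3 5.

4 2 1 8 7 6 3 5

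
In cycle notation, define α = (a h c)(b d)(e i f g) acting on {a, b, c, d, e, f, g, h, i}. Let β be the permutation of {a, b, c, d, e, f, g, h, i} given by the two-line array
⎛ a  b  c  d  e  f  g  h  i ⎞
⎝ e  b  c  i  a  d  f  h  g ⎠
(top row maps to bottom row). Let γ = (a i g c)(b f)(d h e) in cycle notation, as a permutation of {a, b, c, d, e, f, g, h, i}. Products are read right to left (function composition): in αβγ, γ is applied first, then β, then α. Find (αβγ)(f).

(αβγ)(f) = α(β(γ(f))). γ(f) = b, then β(b) = b, then α(b) = d, so the result is d.

d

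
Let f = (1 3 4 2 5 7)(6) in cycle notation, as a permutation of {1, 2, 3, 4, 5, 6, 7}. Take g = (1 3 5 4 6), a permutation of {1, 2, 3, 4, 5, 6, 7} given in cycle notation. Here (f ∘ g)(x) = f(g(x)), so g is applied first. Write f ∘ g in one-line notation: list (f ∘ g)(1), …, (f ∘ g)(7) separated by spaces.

For each element, apply g then f: 1 → 3 → 4; 2 → 2 → 5; 3 → 5 → 7; 4 → 6 → 6; 5 → 4 → 2; 6 → 1 → 3; 7 → 7 → 1.
So f ∘ g in one-line form is 4 5 7 6 2 3 1.

4 5 7 6 2 3 1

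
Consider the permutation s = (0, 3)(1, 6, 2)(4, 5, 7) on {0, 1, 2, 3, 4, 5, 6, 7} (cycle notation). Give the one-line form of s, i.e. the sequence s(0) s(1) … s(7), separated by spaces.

Reading each image from the cycles: 0↦3, 1↦6, 2↦1, 3↦0, 4↦5, 5↦7, 6↦2, 7↦4.
Listing these in domain order gives 3 6 1 0 5 7 2 4.

3 6 1 0 5 7 2 4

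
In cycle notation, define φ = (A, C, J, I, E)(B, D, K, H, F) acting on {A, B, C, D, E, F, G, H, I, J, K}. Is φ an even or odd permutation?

The cycle lengths are 5, 5, 1.
A cycle is odd iff its length is even; φ has 0 even-length cycles, so sgn(φ) = (−1)^0 and φ is even.

even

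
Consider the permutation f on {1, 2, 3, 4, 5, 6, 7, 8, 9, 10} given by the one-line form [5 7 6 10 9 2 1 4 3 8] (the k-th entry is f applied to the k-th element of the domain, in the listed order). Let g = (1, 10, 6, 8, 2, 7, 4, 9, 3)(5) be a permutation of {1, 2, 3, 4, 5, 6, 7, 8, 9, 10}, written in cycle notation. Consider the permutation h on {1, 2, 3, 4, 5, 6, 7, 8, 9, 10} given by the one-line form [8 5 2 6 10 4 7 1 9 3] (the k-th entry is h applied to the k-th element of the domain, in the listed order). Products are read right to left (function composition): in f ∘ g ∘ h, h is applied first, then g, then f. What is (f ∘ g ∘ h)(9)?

(f ∘ g ∘ h)(9) = f(g(h(9))). h(9) = 9, then g(9) = 3, then f(3) = 6, so the result is 6.

6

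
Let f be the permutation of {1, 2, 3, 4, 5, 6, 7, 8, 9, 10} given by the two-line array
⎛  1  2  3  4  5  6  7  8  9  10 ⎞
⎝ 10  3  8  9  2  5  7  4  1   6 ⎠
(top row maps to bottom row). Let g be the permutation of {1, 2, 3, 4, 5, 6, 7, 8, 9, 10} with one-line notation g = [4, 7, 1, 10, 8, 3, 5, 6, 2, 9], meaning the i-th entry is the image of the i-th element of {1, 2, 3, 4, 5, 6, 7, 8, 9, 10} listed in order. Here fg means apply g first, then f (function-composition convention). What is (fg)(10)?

1

First apply g: g(10) = 9, then f(9) = 1. Thus (fg)(10) = 1.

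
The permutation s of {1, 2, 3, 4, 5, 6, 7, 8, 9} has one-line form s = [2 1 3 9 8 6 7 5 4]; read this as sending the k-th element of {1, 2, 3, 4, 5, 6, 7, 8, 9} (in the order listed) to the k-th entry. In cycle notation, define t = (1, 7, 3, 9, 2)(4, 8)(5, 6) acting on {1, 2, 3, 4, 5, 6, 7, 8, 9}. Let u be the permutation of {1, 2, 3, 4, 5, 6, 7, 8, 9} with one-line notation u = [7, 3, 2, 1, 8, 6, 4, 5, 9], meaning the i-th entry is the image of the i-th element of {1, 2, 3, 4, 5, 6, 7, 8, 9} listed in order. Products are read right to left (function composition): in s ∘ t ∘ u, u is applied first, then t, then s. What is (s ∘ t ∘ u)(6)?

8

(s ∘ t ∘ u)(6) = s(t(u(6))). u(6) = 6, then t(6) = 5, then s(5) = 8, so the result is 8.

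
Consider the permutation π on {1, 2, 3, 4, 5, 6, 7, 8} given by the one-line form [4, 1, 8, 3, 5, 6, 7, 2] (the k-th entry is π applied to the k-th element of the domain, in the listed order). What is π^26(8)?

Tracing 8 → 2 → … returns to 8 after 5 steps, so 8 lies in a 5-cycle (1, 4, 3, 8, 2).
Since the cycle has length 5, π^26 acts on it the same as π^1 (26 mod 5 = 1).
Stepping 1 place around the cycle: 8 → 2.

2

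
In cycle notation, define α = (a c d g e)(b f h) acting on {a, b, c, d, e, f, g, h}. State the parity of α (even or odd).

even

The cycle lengths are 5, 3.
A cycle of length ℓ contributes ℓ−1 transpositions, so α is a product of 4 + 2 = 6 transpositions — even.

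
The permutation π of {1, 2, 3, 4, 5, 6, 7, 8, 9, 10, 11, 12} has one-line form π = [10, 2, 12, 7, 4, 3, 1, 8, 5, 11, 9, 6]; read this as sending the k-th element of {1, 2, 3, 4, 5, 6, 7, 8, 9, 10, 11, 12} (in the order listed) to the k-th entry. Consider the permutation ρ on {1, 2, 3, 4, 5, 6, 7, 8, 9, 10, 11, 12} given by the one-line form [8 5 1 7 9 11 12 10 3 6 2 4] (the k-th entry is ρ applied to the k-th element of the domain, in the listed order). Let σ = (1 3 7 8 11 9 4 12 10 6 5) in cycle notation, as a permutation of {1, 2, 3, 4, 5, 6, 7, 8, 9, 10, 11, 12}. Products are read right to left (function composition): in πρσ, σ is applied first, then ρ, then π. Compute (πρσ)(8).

Chase 8: σ(8) = 11; ρ(11) = 2; π(2) = 2. Hence (πρσ)(8) = 2.

2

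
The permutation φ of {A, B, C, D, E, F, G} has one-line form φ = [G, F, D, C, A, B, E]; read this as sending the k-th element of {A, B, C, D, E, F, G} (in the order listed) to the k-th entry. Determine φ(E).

E is element number 5 of the domain, and entry number 5 of the one-line form is A, so φ(E) = A.

A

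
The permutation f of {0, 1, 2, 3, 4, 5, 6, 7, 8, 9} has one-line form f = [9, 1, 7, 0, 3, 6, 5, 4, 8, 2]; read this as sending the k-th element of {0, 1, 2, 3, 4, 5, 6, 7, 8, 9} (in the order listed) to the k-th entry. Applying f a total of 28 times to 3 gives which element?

7

Tracing 3 → 0 → … returns to 3 after 6 steps, so 3 lies in a 6-cycle (0 9 2 7 4 3).
On a 6-cycle, f^6 is the identity, so f^28 = f^4 there (28 ≡ 4 mod 6).
Stepping 4 places around the cycle: 3 → 0 → 9 → 2 → 7.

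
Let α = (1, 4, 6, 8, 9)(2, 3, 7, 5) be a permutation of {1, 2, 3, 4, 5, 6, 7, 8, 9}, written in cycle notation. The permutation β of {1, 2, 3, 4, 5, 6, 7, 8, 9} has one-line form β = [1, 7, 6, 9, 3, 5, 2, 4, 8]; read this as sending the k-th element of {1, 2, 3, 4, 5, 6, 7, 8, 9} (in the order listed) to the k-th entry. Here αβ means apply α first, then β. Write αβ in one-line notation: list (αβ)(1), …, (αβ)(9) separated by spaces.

9 6 2 5 7 4 3 8 1

(αβ)(x) = β(α(x)). Computing each image: β(α(1)) = β(4) = 9, β(α(2)) = β(3) = 6, β(α(3)) = β(7) = 2, β(α(4)) = β(6) = 5, β(α(5)) = β(2) = 7, β(α(6)) = β(8) = 4, β(α(7)) = β(5) = 3, β(α(8)) = β(9) = 8, β(α(9)) = β(1) = 1.
Hence αβ = [9 6 2 5 7 4 3 8 1].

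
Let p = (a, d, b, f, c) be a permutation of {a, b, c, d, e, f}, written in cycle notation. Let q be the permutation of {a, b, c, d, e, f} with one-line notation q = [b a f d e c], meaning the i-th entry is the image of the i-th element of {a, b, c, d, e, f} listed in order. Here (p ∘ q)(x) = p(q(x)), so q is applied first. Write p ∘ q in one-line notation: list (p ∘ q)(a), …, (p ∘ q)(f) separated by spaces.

Chase each element through q then p: a → b → f; b → a → d; c → f → c; d → d → b; e → e → e; f → c → a.
So p ∘ q in one-line form is f d c b e a.

f d c b e a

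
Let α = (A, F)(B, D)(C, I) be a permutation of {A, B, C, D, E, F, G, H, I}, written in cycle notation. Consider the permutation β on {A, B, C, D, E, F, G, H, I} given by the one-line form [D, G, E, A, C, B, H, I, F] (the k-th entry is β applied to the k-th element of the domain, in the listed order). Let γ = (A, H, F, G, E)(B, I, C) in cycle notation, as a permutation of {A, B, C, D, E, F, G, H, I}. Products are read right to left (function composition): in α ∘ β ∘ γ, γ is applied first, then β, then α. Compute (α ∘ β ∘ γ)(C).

Chase C: γ(C) = B; β(B) = G; α(G) = G. Hence (α ∘ β ∘ γ)(C) = G.

G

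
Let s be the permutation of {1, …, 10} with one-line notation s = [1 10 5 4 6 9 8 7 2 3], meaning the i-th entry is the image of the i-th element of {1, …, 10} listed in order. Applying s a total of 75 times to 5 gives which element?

2

Tracing 5 → 6 → … returns to 5 after 6 steps, so 5 lies in a 6-cycle (2, 10, 3, 5, 6, 9).
On a 6-cycle, s^6 is the identity, so s^75 = s^3 there (75 ≡ 3 mod 6).
Advancing 3 steps from 5: 5 → 6 → 9 → 2.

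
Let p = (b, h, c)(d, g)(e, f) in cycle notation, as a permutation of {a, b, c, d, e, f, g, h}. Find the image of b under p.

Within (b, h, c), b ↦ h.

h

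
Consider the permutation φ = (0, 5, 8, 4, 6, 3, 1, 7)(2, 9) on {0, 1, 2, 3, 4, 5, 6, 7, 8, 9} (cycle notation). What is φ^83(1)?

1 lies in the 8-cycle (0, 5, 8, 4, 6, 3, 1, 7).
Since the cycle has length 8, φ^83 acts on it the same as φ^3 (83 mod 8 = 3).
Advancing 3 steps from 1: 1 → 7 → 0 → 5.

5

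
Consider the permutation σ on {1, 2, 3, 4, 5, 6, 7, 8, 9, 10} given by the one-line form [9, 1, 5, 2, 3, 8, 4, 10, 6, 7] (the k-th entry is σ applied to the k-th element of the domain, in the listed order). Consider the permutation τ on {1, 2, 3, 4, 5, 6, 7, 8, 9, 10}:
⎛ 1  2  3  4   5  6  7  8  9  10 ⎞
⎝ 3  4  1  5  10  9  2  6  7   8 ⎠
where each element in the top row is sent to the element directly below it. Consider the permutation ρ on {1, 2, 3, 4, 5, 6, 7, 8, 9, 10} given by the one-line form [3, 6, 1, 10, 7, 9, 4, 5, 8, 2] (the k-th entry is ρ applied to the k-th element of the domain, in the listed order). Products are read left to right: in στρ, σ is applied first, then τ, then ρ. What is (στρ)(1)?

4

Apply the permutations in order: σ(1) = 9, then τ(9) = 7, then ρ(7) = 4. So (στρ)(1) = 4.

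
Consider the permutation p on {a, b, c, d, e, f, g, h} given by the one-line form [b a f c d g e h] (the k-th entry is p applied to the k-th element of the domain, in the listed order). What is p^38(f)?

d

Tracing f → g → … returns to f after 5 steps, so f lies in a 5-cycle (c, f, g, e, d).
Since the cycle has length 5, p^38 acts on it the same as p^3 (38 mod 5 = 3).
Stepping 3 places around the cycle: f → g → e → d.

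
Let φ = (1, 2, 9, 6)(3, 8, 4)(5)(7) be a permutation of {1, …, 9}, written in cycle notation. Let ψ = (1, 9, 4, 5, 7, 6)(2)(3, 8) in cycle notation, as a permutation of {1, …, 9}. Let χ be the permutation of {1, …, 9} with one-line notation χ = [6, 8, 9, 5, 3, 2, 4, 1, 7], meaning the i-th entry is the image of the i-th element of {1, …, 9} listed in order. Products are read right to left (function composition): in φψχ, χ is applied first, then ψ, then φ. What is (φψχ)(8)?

(φψχ)(8) = φ(ψ(χ(8))). χ(8) = 1, then ψ(1) = 9, then φ(9) = 6, so the result is 6.

6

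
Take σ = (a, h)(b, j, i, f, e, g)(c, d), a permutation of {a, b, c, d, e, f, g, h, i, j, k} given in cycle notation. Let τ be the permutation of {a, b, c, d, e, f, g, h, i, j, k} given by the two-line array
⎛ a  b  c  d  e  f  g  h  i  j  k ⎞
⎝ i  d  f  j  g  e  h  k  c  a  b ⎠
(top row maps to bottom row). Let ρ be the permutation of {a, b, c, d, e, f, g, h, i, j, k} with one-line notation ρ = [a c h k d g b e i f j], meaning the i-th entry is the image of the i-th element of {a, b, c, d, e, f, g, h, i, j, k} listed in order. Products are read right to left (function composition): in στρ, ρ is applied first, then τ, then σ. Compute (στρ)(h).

b

(στρ)(h) = σ(τ(ρ(h))). ρ(h) = e, then τ(e) = g, then σ(g) = b, so the result is b.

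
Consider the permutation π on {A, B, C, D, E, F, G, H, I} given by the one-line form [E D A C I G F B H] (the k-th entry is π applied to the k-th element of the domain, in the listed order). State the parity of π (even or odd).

In disjoint-cycle form the cycle lengths are 7, 2.
A cycle of length ℓ contributes ℓ−1 transpositions, so π is a product of 6 + 1 = 7 transpositions — odd.

odd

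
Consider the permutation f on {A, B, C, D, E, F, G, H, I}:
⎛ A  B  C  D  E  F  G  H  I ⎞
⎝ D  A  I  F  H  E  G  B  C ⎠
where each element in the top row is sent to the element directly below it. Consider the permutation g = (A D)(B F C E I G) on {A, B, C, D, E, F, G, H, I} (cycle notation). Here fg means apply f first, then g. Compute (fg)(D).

C

(fg)(D) = g(f(D)). f(D) = F, then g(F) = C. So (fg)(D) = C.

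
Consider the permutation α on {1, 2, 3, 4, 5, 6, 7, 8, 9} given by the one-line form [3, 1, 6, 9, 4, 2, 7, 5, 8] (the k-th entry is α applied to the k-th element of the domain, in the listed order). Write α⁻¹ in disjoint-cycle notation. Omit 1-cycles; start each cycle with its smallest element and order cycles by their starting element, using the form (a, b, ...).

The cycle decomposition of α is (1, 3, 6, 2)(4, 9, 8, 5).
The inverse reverses every cycle; in canonical form, α⁻¹ = (1, 2, 6, 3)(4, 5, 8, 9).

(1, 2, 6, 3)(4, 5, 8, 9)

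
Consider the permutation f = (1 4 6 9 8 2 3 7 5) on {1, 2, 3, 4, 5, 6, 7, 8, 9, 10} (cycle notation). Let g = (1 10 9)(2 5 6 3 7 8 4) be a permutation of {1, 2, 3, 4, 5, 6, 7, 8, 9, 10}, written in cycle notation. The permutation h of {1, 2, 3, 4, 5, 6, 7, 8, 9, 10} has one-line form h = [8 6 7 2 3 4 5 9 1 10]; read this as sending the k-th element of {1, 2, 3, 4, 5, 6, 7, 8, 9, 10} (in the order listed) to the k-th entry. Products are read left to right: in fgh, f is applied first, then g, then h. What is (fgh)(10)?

Chase 10: f(10) = 10; g(10) = 9; h(9) = 1. Hence (fgh)(10) = 1.

1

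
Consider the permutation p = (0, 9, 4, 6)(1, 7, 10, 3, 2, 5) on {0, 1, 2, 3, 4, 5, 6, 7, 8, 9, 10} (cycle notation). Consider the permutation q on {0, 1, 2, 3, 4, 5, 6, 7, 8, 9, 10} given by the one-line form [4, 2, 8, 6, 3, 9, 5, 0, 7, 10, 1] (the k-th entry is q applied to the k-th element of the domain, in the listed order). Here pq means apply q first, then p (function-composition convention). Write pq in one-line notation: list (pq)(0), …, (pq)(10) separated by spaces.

6 5 8 0 2 4 1 9 10 3 7

(pq)(x) = p(q(x)). Computing each image: p(q(0)) = p(4) = 6, p(q(1)) = p(2) = 5, p(q(2)) = p(8) = 8, p(q(3)) = p(6) = 0, p(q(4)) = p(3) = 2, p(q(5)) = p(9) = 4, p(q(6)) = p(5) = 1, p(q(7)) = p(0) = 9, p(q(8)) = p(7) = 10, p(q(9)) = p(10) = 3, p(q(10)) = p(1) = 7.
Hence pq = [6 5 8 0 2 4 1 9 10 3 7].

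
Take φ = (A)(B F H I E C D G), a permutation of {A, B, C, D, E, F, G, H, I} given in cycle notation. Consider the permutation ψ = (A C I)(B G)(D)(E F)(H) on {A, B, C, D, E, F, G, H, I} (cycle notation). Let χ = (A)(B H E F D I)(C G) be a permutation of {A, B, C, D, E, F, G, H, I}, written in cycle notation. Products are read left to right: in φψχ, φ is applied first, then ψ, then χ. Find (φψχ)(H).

A

Apply the permutations in order: φ(H) = I, then ψ(I) = A, then χ(A) = A. So (φψχ)(H) = A.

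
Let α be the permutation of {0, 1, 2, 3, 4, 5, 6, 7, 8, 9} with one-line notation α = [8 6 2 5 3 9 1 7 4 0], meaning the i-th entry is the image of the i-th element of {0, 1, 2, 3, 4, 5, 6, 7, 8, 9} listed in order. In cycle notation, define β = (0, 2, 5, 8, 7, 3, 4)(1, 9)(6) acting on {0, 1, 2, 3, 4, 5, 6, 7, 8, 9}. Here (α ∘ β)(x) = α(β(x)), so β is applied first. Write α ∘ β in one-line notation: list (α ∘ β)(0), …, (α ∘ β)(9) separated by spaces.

(α ∘ β)(x) = α(β(x)). Computing each image: α(β(0)) = α(2) = 2, α(β(1)) = α(9) = 0, α(β(2)) = α(5) = 9, α(β(3)) = α(4) = 3, α(β(4)) = α(0) = 8, α(β(5)) = α(8) = 4, α(β(6)) = α(6) = 1, α(β(7)) = α(3) = 5, α(β(8)) = α(7) = 7, α(β(9)) = α(1) = 6.
Hence α ∘ β = [2 0 9 3 8 4 1 5 7 6].

2 0 9 3 8 4 1 5 7 6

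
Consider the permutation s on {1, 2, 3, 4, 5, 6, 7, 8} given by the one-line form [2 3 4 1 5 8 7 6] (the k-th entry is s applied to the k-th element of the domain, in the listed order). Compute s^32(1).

Tracing 1 → 2 → … returns to 1 after 4 steps, so 1 lies in a 4-cycle (1, 2, 3, 4).
Since the cycle has length 4, s^32 acts on it the same as s^0 (32 mod 4 = 0).
So s^32(1) = 1.

1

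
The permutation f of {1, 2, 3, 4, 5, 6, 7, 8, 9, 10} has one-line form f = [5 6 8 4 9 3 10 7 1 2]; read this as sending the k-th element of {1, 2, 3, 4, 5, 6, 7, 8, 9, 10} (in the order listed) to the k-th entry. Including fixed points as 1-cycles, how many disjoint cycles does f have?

The cycle decomposition is (1, 5, 9)(2, 6, 3, 8, 7, 10)(4), which has 3 cycles (counting 1-cycles).

3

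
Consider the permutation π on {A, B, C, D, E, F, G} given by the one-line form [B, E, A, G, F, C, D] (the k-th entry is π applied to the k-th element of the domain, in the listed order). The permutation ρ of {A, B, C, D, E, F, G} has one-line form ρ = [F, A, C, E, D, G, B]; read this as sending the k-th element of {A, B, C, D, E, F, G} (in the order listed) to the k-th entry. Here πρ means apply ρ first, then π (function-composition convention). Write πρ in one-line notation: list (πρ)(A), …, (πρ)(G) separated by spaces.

(πρ)(x) = π(ρ(x)). Computing each image: π(ρ(A)) = π(F) = C, π(ρ(B)) = π(A) = B, π(ρ(C)) = π(C) = A, π(ρ(D)) = π(E) = F, π(ρ(E)) = π(D) = G, π(ρ(F)) = π(G) = D, π(ρ(G)) = π(B) = E.
Hence πρ = [C B A F G D E].

C B A F G D E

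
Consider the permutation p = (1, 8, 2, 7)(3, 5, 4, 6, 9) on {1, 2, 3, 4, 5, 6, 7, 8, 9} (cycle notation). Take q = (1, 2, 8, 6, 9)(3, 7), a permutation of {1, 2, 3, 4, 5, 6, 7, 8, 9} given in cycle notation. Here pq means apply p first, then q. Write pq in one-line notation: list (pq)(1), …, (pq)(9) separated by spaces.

Chase each element through p then q: 1 → 8 → 6; 2 → 7 → 3; 3 → 5 → 5; 4 → 6 → 9; 5 → 4 → 4; 6 → 9 → 1; 7 → 1 → 2; 8 → 2 → 8; 9 → 3 → 7.
Collecting the images, pq = [6 3 5 9 4 1 2 8 7].

6 3 5 9 4 1 2 8 7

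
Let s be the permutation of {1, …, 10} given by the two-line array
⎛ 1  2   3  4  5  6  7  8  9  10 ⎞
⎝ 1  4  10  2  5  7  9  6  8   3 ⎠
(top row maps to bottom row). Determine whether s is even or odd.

odd

In disjoint-cycle form the cycle lengths are 4, 2, 2, 1, 1.
A cycle of length ℓ contributes ℓ−1 transpositions, so s is a product of 3 + 1 + 1 = 5 transpositions — odd.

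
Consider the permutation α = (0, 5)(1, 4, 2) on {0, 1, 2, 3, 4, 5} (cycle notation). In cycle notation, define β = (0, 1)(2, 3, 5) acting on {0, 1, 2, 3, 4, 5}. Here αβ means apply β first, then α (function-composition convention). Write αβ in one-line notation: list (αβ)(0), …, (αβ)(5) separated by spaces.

4 5 3 0 2 1

For each element, apply β then α: 0 → 1 → 4; 1 → 0 → 5; 2 → 3 → 3; 3 → 5 → 0; 4 → 4 → 2; 5 → 2 → 1.
Collecting the images, αβ = [4 5 3 0 2 1].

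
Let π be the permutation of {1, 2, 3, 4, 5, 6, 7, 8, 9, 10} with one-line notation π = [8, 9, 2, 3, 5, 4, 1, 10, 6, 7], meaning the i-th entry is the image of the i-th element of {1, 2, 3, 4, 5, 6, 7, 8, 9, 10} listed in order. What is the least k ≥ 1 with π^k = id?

Writing π as disjoint cycles, the cycle lengths are 5, 4, 1.
The order of π is the least common multiple of its cycle lengths: lcm(5, 4) = 20.

20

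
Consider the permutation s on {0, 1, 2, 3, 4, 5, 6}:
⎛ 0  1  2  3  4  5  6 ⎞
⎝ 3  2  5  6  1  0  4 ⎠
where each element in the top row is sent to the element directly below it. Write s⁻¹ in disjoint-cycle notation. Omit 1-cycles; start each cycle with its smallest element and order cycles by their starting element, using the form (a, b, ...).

The cycle decomposition of s is (0, 3, 6, 4, 1, 2, 5).
The inverse reverses every cycle; in canonical form, s⁻¹ = (0, 5, 2, 1, 4, 6, 3).

(0, 5, 2, 1, 4, 6, 3)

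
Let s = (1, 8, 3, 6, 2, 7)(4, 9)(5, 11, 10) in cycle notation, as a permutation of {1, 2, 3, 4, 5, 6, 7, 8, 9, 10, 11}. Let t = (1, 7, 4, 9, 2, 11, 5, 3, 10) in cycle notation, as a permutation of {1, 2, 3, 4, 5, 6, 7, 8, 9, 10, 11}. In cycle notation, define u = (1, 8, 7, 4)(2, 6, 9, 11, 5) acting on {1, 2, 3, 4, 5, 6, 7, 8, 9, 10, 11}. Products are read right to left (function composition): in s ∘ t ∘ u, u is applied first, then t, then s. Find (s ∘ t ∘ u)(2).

2

Apply the permutations in order: u(2) = 6, then t(6) = 6, then s(6) = 2. So (s ∘ t ∘ u)(2) = 2.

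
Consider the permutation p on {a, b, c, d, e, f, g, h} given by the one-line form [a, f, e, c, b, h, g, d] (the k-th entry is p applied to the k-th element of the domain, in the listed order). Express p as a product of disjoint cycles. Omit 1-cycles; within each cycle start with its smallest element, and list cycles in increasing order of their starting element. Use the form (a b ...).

Start at b and follow images: b → f → h → d → c → e → b, giving the cycle (b f h d c e).
Continuing from each remaining unvisited element yields (b f h d c e).

(b f h d c e)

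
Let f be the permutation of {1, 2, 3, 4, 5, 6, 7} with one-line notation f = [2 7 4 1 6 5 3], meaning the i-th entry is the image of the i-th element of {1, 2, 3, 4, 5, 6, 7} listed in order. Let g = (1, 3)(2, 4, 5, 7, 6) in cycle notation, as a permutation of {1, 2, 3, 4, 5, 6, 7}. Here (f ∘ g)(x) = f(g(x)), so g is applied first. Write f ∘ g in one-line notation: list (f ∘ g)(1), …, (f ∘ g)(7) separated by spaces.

4 1 2 6 3 7 5

(f ∘ g)(x) = f(g(x)). Computing each image: f(g(1)) = f(3) = 4, f(g(2)) = f(4) = 1, f(g(3)) = f(1) = 2, f(g(4)) = f(5) = 6, f(g(5)) = f(7) = 3, f(g(6)) = f(2) = 7, f(g(7)) = f(6) = 5.
Hence f ∘ g = [4 1 2 6 3 7 5].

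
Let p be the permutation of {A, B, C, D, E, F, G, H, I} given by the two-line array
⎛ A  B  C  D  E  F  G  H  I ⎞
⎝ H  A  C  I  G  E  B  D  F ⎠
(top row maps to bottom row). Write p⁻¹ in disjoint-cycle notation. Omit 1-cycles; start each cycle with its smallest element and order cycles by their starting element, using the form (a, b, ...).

The cycle decomposition of p is (A, H, D, I, F, E, G, B).
Reversing each cycle (and rotating so the smallest element leads) gives p⁻¹ = (A, B, G, E, F, I, D, H).

(A, B, G, E, F, I, D, H)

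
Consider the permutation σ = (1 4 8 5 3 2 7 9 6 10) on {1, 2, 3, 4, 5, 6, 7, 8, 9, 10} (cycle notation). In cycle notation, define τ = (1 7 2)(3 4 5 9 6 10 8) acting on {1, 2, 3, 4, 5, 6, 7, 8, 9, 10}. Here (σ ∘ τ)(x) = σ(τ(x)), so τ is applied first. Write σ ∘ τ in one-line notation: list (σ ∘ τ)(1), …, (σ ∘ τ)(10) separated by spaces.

Chase each element through τ then σ: 1 → 7 → 9; 2 → 1 → 4; 3 → 4 → 8; 4 → 5 → 3; 5 → 9 → 6; 6 → 10 → 1; 7 → 2 → 7; 8 → 3 → 2; 9 → 6 → 10; 10 → 8 → 5.
So σ ∘ τ in one-line form is 9 4 8 3 6 1 7 2 10 5.

9 4 8 3 6 1 7 2 10 5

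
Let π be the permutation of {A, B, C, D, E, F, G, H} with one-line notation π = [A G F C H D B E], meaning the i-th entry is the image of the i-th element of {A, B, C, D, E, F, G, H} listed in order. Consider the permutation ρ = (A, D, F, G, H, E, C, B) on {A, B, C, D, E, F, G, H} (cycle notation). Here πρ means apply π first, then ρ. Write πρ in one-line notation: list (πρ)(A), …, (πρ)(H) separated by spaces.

D H G B E F A C

For each element, apply π then ρ: A → A → D; B → G → H; C → F → G; D → C → B; E → H → E; F → D → F; G → B → A; H → E → C.
So πρ in one-line form is D H G B E F A C.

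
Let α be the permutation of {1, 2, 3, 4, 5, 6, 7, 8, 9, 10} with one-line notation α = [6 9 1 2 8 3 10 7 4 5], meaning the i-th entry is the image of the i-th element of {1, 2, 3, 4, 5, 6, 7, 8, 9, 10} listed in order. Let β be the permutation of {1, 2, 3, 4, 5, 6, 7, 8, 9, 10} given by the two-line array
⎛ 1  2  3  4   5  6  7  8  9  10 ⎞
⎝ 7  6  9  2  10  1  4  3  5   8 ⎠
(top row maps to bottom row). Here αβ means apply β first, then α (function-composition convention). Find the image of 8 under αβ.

(αβ)(8) = α(β(8)). β(8) = 3, then α(3) = 1. So (αβ)(8) = 1.

1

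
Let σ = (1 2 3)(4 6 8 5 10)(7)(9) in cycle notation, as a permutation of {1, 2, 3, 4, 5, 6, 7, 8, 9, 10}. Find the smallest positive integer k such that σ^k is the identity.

15

The cycle type of σ is (5, 3, 1, 1).
The order is lcm(5, 3) = 15.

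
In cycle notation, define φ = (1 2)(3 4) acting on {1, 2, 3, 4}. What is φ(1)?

2

Within (1 2), 1 ↦ 2.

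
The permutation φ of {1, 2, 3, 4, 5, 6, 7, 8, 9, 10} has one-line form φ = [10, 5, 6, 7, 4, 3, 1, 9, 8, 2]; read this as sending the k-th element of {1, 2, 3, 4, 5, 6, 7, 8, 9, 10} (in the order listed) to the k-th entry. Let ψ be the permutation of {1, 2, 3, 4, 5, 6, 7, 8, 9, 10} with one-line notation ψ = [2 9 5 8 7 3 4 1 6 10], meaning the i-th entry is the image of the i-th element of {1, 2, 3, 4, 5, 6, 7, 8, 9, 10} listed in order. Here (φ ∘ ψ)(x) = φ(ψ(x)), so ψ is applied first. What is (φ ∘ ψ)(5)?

ψ(5) = 7, then φ(7) = 1; composing gives (φ ∘ ψ)(5) = 1.

1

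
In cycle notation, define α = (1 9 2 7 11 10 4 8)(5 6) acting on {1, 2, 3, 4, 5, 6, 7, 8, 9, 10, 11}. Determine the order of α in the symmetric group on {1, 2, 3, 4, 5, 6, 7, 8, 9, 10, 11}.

The disjoint cycles have lengths 8, 2, 1.
The order of α is the least common multiple of its cycle lengths: lcm(8, 2) = 8.

8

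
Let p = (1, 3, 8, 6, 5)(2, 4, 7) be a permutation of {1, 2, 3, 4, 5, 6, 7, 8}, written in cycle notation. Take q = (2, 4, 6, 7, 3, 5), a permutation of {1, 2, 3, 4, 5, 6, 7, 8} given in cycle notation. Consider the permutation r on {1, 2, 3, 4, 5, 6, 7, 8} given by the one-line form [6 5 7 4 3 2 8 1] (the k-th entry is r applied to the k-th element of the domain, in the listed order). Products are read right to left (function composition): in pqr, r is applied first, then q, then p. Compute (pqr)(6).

7

Chase 6: r(6) = 2; q(2) = 4; p(4) = 7. Hence (pqr)(6) = 7.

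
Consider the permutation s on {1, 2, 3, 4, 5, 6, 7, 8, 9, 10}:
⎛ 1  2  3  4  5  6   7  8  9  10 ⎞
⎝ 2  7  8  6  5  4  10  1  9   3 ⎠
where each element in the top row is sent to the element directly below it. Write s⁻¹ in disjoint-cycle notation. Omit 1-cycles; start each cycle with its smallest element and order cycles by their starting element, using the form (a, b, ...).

(1, 8, 3, 10, 7, 2)(4, 6)

The cycle decomposition of s is (1, 2, 7, 10, 3, 8)(4, 6).
The inverse reverses every cycle; in canonical form, s⁻¹ = (1, 8, 3, 10, 7, 2)(4, 6).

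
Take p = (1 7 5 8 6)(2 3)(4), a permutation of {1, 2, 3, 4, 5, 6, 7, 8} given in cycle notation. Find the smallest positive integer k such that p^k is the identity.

10

The disjoint cycles have lengths 5, 2, 1.
The order is lcm(5, 2) = 10.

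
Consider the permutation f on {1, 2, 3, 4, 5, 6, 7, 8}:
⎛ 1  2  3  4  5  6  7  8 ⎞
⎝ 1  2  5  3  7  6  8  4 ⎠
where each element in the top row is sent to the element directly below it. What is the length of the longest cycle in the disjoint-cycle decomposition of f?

5

Decomposing into disjoint cycles gives (3, 5, 7, 8, 4); the longest has length 5.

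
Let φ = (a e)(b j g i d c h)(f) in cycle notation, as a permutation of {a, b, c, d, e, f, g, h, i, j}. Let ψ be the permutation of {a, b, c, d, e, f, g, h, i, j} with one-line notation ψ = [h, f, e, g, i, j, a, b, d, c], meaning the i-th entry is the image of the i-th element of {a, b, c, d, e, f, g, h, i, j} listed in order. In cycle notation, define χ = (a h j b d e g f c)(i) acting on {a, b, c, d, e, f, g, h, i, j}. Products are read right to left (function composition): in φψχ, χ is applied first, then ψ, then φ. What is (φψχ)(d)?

d

Apply the permutations in order: χ(d) = e, then ψ(e) = i, then φ(i) = d. So (φψχ)(d) = d.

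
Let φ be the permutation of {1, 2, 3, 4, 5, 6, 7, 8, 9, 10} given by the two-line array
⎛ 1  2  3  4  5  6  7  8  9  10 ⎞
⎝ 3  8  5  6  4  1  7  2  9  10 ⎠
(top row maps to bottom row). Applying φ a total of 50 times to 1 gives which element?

Tracing 1 → 3 → … returns to 1 after 5 steps, so 1 lies in a 5-cycle (1, 3, 5, 4, 6).
Since the cycle has length 5, φ^50 acts on it the same as φ^0 (50 mod 5 = 0).
So φ^50(1) = 1.

1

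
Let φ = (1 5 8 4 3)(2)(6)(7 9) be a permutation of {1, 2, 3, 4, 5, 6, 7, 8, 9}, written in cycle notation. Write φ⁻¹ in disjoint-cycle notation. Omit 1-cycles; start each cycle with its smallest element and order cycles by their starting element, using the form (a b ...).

(1 3 4 8 5)(7 9)

Inverting a permutation written in cycle notation just reverses the order within every cycle.
After reversing and putting each cycle's least element first, φ⁻¹ = (1 3 4 8 5)(7 9).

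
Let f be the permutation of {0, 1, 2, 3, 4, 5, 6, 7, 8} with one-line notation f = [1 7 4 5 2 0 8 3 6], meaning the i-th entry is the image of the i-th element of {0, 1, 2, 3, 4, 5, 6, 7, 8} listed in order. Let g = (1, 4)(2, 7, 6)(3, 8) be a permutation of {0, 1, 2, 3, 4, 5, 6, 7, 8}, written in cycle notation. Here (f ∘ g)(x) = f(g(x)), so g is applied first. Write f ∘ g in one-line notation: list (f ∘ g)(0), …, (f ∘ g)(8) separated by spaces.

1 2 3 6 7 0 4 8 5

Chase each element through g then f: 0 → 0 → 1; 1 → 4 → 2; 2 → 7 → 3; 3 → 8 → 6; 4 → 1 → 7; 5 → 5 → 0; 6 → 2 → 4; 7 → 6 → 8; 8 → 3 → 5.
So f ∘ g in one-line form is 1 2 3 6 7 0 4 8 5.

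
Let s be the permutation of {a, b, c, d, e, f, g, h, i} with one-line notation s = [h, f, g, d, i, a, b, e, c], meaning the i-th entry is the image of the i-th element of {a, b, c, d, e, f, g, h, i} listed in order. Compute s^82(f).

Tracing f → a → … returns to f after 8 steps, so f lies in an 8-cycle (a h e i c g b f).
Since the cycle has length 8, s^82 acts on it the same as s^2 (82 mod 8 = 2).
Advancing 2 steps from f: f → a → h.

h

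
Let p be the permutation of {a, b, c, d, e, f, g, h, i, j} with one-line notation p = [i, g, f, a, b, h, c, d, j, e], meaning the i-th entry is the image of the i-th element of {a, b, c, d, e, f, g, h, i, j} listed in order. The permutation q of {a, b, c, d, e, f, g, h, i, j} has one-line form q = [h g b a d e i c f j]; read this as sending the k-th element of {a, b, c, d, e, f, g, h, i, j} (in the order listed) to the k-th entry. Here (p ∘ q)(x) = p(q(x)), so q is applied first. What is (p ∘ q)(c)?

g

(p ∘ q)(c) = p(q(c)). q(c) = b, then p(b) = g. So (p ∘ q)(c) = g.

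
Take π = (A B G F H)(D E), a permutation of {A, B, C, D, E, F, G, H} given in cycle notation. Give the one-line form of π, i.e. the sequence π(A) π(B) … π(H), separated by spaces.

Reading each image from the cycles: A↦B, B↦G, C↦C, D↦E, E↦D, F↦H, G↦F, H↦A.
So the one-line form is B G C E D H F A.

B G C E D H F A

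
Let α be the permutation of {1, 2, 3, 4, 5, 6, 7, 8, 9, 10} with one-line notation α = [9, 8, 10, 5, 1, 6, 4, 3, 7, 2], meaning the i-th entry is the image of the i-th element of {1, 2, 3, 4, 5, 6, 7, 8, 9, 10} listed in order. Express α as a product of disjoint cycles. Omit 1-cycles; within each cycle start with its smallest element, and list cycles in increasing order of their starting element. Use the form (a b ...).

From 1: 1 → 9 → 7 → 4 → 5 → 1, closing the cycle (1 9 7 4 5).
Continuing from each remaining unvisited element yields (1 9 7 4 5)(2 8 3 10).

(1 9 7 4 5)(2 8 3 10)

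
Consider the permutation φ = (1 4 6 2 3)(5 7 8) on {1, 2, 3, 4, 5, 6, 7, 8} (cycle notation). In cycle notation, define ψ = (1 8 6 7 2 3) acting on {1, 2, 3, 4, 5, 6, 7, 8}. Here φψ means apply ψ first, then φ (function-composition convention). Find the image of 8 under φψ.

2

First apply ψ: ψ(8) = 6, then φ(6) = 2. Thus (φψ)(8) = 2.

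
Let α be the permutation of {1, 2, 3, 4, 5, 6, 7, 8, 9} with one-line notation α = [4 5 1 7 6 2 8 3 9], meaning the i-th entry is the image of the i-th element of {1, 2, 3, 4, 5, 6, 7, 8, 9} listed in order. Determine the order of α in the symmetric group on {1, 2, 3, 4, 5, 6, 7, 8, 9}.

15

The disjoint-cycle form of α has cycle lengths 5, 3, 1.
The order of α is the least common multiple of its cycle lengths: lcm(5, 3) = 15.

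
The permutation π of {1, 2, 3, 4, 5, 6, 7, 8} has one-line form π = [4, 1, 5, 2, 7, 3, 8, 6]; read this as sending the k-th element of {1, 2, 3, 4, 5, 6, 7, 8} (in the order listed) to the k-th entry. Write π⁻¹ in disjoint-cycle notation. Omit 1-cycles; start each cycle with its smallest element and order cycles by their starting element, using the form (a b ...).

The cycle decomposition of π is (1 4 2)(3 5 7 8 6).
Reversing each cycle (and rotating so the smallest element leads) gives π⁻¹ = (1 2 4)(3 6 8 7 5).

(1 2 4)(3 6 8 7 5)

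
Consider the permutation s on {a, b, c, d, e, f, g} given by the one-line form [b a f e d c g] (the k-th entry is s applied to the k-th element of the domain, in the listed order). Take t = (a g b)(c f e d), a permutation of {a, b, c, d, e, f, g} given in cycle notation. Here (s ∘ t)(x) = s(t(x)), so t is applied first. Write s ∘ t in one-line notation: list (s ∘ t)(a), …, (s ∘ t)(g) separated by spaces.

g b c f e d a

For each element, apply t then s: a → g → g; b → a → b; c → f → c; d → c → f; e → d → e; f → e → d; g → b → a.
So s ∘ t in one-line form is g b c f e d a.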